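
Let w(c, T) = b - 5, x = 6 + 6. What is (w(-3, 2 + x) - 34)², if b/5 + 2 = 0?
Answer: 2401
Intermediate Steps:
x = 12
b = -10 (b = -10 + 5*0 = -10 + 0 = -10)
w(c, T) = -15 (w(c, T) = -10 - 5 = -15)
(w(-3, 2 + x) - 34)² = (-15 - 34)² = (-49)² = 2401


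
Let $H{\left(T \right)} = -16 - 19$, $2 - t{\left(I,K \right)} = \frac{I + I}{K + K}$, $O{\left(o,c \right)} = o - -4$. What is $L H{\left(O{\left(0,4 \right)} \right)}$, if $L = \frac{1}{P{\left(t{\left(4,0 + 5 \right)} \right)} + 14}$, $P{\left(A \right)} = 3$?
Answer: $- \frac{35}{17} \approx -2.0588$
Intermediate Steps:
$O{\left(o,c \right)} = 4 + o$ ($O{\left(o,c \right)} = o + 4 = 4 + o$)
$t{\left(I,K \right)} = 2 - \frac{I}{K}$ ($t{\left(I,K \right)} = 2 - \frac{I + I}{K + K} = 2 - \frac{2 I}{2 K} = 2 - 2 I \frac{1}{2 K} = 2 - \frac{I}{K}$)
$H{\left(T \right)} = -35$ ($H{\left(T \right)} = -16 - 19 = -35$)
$L = \frac{1}{17}$ ($L = \frac{1}{3 + 14} = \frac{1}{17} \approx 0.058824$)
$L H{\left(O{\left(0,4 \right)} \right)} = \frac{1}{17} \left(-35\right) = - \frac{35}{17}$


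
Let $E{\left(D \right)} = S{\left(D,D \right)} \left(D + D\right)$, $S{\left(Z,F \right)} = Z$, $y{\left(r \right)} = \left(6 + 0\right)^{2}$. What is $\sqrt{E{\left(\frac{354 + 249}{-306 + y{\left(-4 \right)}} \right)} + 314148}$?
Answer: $\frac{\sqrt{282742178}}{30} \approx 560.5$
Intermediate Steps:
$y{\left(r \right)} = 36$ ($y{\left(r \right)} = 6^{2} = 36$)
$E{\left(D \right)} = 2 D^{2}$ ($E{\left(D \right)} = D \left(D + D\right) = D 2 D = 2 D^{2}$)
$\sqrt{E{\left(\frac{354 + 249}{-306 + y{\left(-4 \right)}} \right)} + 314148} = \sqrt{2 \left(\frac{354 + 249}{-306 + 36}\right)^{2} + 314148} = \sqrt{2 \left(\frac{603}{-270}\right)^{2} + 314148} = \sqrt{2 \left(603 \left(- \frac{1}{270}\right)\right)^{2} + 314148} = \sqrt{2 \left(- \frac{67}{30}\right)^{2} + 314148} = \sqrt{2 \cdot \frac{4489}{900} + 314148} = \sqrt{\frac{4489}{450} + 314148} = \sqrt{\frac{141371089}{450}} = \frac{\sqrt{282742178}}{30}$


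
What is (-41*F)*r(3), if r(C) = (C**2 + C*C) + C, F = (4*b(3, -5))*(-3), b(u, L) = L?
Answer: -51660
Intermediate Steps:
F = 60 (F = (4*(-5))*(-3) = -20*(-3) = 60)
r(C) = C + 2*C**2 (r(C) = (C**2 + C**2) + C = 2*C**2 + C = C + 2*C**2)
(-41*F)*r(3) = (-41*60)*(3*(1 + 2*3)) = -7380*(1 + 6) = -7380*7 = -2460*21 = -51660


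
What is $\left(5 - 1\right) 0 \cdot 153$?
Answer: $0$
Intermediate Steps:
$\left(5 - 1\right) 0 \cdot 153 = 4 \cdot 0 \cdot 153 = 0 \cdot 153 = 0$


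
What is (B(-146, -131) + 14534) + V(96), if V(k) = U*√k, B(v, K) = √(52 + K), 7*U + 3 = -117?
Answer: 14534 - 480*√6/7 + I*√79 ≈ 14366.0 + 8.8882*I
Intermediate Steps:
U = -120/7 (U = -3/7 + (⅐)*(-117) = -3/7 - 117/7 = -120/7 ≈ -17.143)
V(k) = -120*√k/7
(B(-146, -131) + 14534) + V(96) = (√(52 - 131) + 14534) - 480*√6/7 = (√(-79) + 14534) - 480*√6/7 = (I*√79 + 14534) - 480*√6/7 = (14534 + I*√79) - 480*√6/7 = 14534 - 480*√6/7 + I*√79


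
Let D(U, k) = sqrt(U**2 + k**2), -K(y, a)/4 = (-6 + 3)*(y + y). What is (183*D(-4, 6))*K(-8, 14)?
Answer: -70272*sqrt(13) ≈ -2.5337e+5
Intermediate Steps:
K(y, a) = 24*y (K(y, a) = -4*(-6 + 3)*(y + y) = -(-12)*2*y = -(-24)*y = 24*y)
(183*D(-4, 6))*K(-8, 14) = (183*sqrt((-4)**2 + 6**2))*(24*(-8)) = (183*sqrt(16 + 36))*(-192) = (183*sqrt(52))*(-192) = (183*(2*sqrt(13)))*(-192) = (366*sqrt(13))*(-192) = -70272*sqrt(13)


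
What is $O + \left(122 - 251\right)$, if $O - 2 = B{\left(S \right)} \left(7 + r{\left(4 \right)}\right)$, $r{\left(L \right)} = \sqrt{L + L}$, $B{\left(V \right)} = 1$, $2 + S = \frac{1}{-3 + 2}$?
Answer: $-120 + 2 \sqrt{2} \approx -117.17$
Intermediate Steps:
$S = -3$ ($S = -2 + \frac{1}{-3 + 2} = -2 + \frac{1}{-1} = -2 - 1 = -3$)
$r{\left(L \right)} = \sqrt{2} \sqrt{L}$ ($r{\left(L \right)} = \sqrt{2 L} = \sqrt{2} \sqrt{L}$)
$O = 9 + 2 \sqrt{2}$ ($O = 2 + 1 \left(7 + \sqrt{2} \sqrt{4}\right) = 2 + 1 \left(7 + \sqrt{2} \cdot 2\right) = 2 + 1 \left(7 + 2 \sqrt{2}\right) = 2 + \left(7 + 2 \sqrt{2}\right) = 9 + 2 \sqrt{2} \approx 11.828$)
$O + \left(122 - 251\right) = \left(9 + 2 \sqrt{2}\right) + \left(122 - 251\right) = \left(9 + 2 \sqrt{2}\right) - 129 = -120 + 2 \sqrt{2}$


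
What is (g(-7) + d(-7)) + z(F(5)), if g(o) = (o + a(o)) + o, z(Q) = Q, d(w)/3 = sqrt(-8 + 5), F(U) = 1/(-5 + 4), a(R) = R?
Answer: -22 + 3*I*sqrt(3) ≈ -22.0 + 5.1962*I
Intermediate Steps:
F(U) = -1 (F(U) = 1/(-1) = -1)
d(w) = 3*I*sqrt(3) (d(w) = 3*sqrt(-8 + 5) = 3*sqrt(-3) = 3*(I*sqrt(3)) = 3*I*sqrt(3))
g(o) = 3*o (g(o) = (o + o) + o = 2*o + o = 3*o)
(g(-7) + d(-7)) + z(F(5)) = (3*(-7) + 3*I*sqrt(3)) - 1 = (-21 + 3*I*sqrt(3)) - 1 = -22 + 3*I*sqrt(3)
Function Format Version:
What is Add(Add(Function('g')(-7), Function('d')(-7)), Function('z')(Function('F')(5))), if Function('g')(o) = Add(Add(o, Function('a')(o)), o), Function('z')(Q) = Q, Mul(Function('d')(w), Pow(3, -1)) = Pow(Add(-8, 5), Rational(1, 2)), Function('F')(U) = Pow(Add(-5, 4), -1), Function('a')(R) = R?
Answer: Add(-22, Mul(3, I, Pow(3, Rational(1, 2)))) ≈ Add(-22.000, Mul(5.1962, I))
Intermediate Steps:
Function('F')(U) = -1 (Function('F')(U) = Pow(-1, -1) = -1)
Function('d')(w) = Mul(3, I, Pow(3, Rational(1, 2))) (Function('d')(w) = Mul(3, Pow(Add(-8, 5), Rational(1, 2))) = Mul(3, Pow(-3, Rational(1, 2))) = Mul(3, Mul(I, Pow(3, Rational(1, 2)))) = Mul(3, I, Pow(3, Rational(1, 2))))
Function('g')(o) = Mul(3, o) (Function('g')(o) = Add(Add(o, o), o) = Add(Mul(2, o), o) = Mul(3, o))
Add(Add(Function('g')(-7), Function('d')(-7)), Function('z')(Function('F')(5))) = Add(Add(Mul(3, -7), Mul(3, I, Pow(3, Rational(1, 2)))), -1) = Add(Add(-21, Mul(3, I, Pow(3, Rational(1, 2)))), -1) = Add(-22, Mul(3, I, Pow(3, Rational(1, 2))))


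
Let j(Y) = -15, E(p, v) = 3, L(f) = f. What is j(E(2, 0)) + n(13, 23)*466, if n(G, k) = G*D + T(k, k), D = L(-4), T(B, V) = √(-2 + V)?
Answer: -24247 + 466*√21 ≈ -22112.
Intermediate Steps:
D = -4
n(G, k) = √(-2 + k) - 4*G (n(G, k) = G*(-4) + √(-2 + k) = -4*G + √(-2 + k) = √(-2 + k) - 4*G)
j(E(2, 0)) + n(13, 23)*466 = -15 + (√(-2 + 23) - 4*13)*466 = -15 + (√21 - 52)*466 = -15 + (-52 + √21)*466 = -15 + (-24232 + 466*√21) = -24247 + 466*√21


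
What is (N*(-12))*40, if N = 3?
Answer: -1440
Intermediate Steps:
(N*(-12))*40 = (3*(-12))*40 = -36*40 = -1440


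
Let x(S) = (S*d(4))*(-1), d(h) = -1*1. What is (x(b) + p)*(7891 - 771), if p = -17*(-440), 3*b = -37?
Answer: 159509360/3 ≈ 5.3170e+7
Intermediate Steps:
b = -37/3 (b = (1/3)*(-37) = -37/3 ≈ -12.333)
p = 7480
d(h) = -1
x(S) = S (x(S) = (S*(-1))*(-1) = -S*(-1) = S)
(x(b) + p)*(7891 - 771) = (-37/3 + 7480)*(7891 - 771) = (22403/3)*7120 = 159509360/3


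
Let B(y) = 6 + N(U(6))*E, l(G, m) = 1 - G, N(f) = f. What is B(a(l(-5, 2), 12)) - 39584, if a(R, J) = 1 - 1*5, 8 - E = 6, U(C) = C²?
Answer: -39506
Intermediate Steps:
E = 2 (E = 8 - 1*6 = 8 - 6 = 2)
a(R, J) = -4 (a(R, J) = 1 - 5 = -4)
B(y) = 78 (B(y) = 6 + 6²*2 = 6 + 36*2 = 6 + 72 = 78)
B(a(l(-5, 2), 12)) - 39584 = 78 - 39584 = -39506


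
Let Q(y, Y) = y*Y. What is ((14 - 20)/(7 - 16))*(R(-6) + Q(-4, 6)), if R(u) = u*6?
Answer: -40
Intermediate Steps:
Q(y, Y) = Y*y
R(u) = 6*u
((14 - 20)/(7 - 16))*(R(-6) + Q(-4, 6)) = ((14 - 20)/(7 - 16))*(6*(-6) + 6*(-4)) = (-6/(-9))*(-36 - 24) = -6*(-1/9)*(-60) = (2/3)*(-60) = -40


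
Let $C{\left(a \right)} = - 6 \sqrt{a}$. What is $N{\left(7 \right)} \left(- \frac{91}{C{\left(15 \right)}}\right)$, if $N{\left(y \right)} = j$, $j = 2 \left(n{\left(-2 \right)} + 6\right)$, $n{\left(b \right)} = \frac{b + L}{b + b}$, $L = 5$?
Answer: $\frac{637 \sqrt{15}}{60} \approx 41.118$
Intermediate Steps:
$n{\left(b \right)} = \frac{5 + b}{2 b}$ ($n{\left(b \right)} = \frac{b + 5}{b + b} = \frac{5 + b}{2 b}$)
$j = \frac{21}{2}$ ($j = 2 \left(\frac{5 - 2}{2 \left(-2\right)} + 6\right) = 2 \left(\frac{1}{2} \left(- \frac{1}{2}\right) 3 + 6\right) = 2 \left(- \frac{3}{4} + 6\right) = 2 \cdot \frac{21}{4} = \frac{21}{2} \approx 10.5$)
$N{\left(y \right)} = \frac{21}{2}$
$N{\left(7 \right)} \left(- \frac{91}{C{\left(15 \right)}}\right) = \frac{21 \left(- \frac{91}{\left(-6\right) \sqrt{15}}\right)}{2} = \frac{21 \left(- 91 \left(- \frac{\sqrt{15}}{90}\right)\right)}{2} = \frac{21 \frac{91 \sqrt{15}}{90}}{2} = \frac{637 \sqrt{15}}{60}$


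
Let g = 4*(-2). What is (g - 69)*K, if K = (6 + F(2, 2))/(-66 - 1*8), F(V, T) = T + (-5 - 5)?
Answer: -77/37 ≈ -2.0811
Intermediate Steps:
g = -8
F(V, T) = -10 + T (F(V, T) = T - 10 = -10 + T)
K = 1/37 (K = (6 + (-10 + 2))/(-66 - 1*8) = (6 - 8)/(-66 - 8) = -2/(-74) = -2*(-1/74) = 1/37 ≈ 0.027027)
(g - 69)*K = (-8 - 69)*(1/37) = -77*1/37 = -77/37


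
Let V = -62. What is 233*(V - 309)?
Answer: -86443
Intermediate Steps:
233*(V - 309) = 233*(-62 - 309) = 233*(-371) = -86443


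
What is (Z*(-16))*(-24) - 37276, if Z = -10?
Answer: -41116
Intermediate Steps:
(Z*(-16))*(-24) - 37276 = -10*(-16)*(-24) - 37276 = 160*(-24) - 37276 = -3840 - 37276 = -41116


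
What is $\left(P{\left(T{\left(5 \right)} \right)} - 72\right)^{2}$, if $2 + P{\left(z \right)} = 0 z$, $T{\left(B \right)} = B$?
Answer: $5476$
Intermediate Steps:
$P{\left(z \right)} = -2$ ($P{\left(z \right)} = -2 + 0 z = -2 + 0 = -2$)
$\left(P{\left(T{\left(5 \right)} \right)} - 72\right)^{2} = \left(-2 - 72\right)^{2} = \left(-74\right)^{2} = 5476$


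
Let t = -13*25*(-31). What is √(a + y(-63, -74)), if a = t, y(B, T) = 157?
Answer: 2*√2558 ≈ 101.15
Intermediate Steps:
t = 10075 (t = -325*(-31) = 10075)
a = 10075
√(a + y(-63, -74)) = √(10075 + 157) = √10232 = 2*√2558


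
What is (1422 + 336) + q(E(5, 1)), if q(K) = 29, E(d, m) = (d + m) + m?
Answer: 1787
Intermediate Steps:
E(d, m) = d + 2*m
(1422 + 336) + q(E(5, 1)) = (1422 + 336) + 29 = 1758 + 29 = 1787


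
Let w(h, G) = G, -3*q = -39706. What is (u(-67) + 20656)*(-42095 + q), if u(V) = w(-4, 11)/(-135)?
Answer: -241429783871/405 ≈ -5.9612e+8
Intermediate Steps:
q = 39706/3 (q = -⅓*(-39706) = 39706/3 ≈ 13235.)
u(V) = -11/135 (u(V) = 11/(-135) = 11*(-1/135) = -11/135)
(u(-67) + 20656)*(-42095 + q) = (-11/135 + 20656)*(-42095 + 39706/3) = (2788549/135)*(-86579/3) = -241429783871/405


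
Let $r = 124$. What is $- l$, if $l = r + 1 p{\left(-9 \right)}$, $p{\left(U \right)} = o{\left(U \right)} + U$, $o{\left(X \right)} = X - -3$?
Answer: $-109$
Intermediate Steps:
$o{\left(X \right)} = 3 + X$ ($o{\left(X \right)} = X + 3 = 3 + X$)
$p{\left(U \right)} = 3 + 2 U$ ($p{\left(U \right)} = \left(3 + U\right) + U = 3 + 2 U$)
$l = 109$ ($l = 124 + 1 \left(3 + 2 \left(-9\right)\right) = 124 + 1 \left(3 - 18\right) = 124 + 1 \left(-15\right) = 124 - 15 = 109$)
$- l = \left(-1\right) 109 = -109$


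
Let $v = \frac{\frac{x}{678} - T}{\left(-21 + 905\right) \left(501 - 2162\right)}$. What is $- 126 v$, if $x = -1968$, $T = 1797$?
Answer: $- \frac{12813507}{82960306} \approx -0.15445$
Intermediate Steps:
$v = \frac{203389}{165920612}$ ($v = \frac{- \frac{1968}{678} - 1797}{\left(-21 + 905\right) \left(501 - 2162\right)} = \frac{\left(-1968\right) \frac{1}{678} - 1797}{884 \left(-1661\right)} = \frac{- \frac{328}{113} - 1797}{-1468324} = \left(- \frac{203389}{113}\right) \left(- \frac{1}{1468324}\right) = \frac{203389}{165920612} \approx 0.0012258$)
$- 126 v = \left(-126\right) \frac{203389}{165920612} = - \frac{12813507}{82960306}$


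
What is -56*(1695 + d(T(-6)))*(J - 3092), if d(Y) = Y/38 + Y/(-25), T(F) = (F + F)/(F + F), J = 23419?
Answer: -916476049972/475 ≈ -1.9294e+9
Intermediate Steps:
T(F) = 1 (T(F) = (2*F)/((2*F)) = (2*F)*(1/(2*F)) = 1)
d(Y) = -13*Y/950 (d(Y) = Y*(1/38) + Y*(-1/25) = Y/38 - Y/25 = -13*Y/950)
-56*(1695 + d(T(-6)))*(J - 3092) = -56*(1695 - 13/950*1)*(23419 - 3092) = -56*(1695 - 13/950)*20327 = -45086636*20327/475 = -56*32731287499/950 = -916476049972/475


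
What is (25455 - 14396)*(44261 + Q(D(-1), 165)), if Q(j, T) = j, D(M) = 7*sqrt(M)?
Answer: 489482399 + 77413*I ≈ 4.8948e+8 + 77413.0*I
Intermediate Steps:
(25455 - 14396)*(44261 + Q(D(-1), 165)) = (25455 - 14396)*(44261 + 7*sqrt(-1)) = 11059*(44261 + 7*I) = 489482399 + 77413*I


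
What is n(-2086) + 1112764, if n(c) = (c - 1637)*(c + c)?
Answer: 16645120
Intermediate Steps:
n(c) = 2*c*(-1637 + c) (n(c) = (-1637 + c)*(2*c) = 2*c*(-1637 + c))
n(-2086) + 1112764 = 2*(-2086)*(-1637 - 2086) + 1112764 = 2*(-2086)*(-3723) + 1112764 = 15532356 + 1112764 = 16645120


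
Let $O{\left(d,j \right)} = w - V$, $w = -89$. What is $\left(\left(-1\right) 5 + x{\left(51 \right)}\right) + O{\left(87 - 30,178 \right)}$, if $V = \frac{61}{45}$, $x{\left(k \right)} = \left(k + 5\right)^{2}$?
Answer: $\frac{136829}{45} \approx 3040.6$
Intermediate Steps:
$x{\left(k \right)} = \left(5 + k\right)^{2}$
$V = \frac{61}{45}$ ($V = 61 \cdot \frac{1}{45} = \frac{61}{45} \approx 1.3556$)
$O{\left(d,j \right)} = - \frac{4066}{45}$ ($O{\left(d,j \right)} = -89 - \frac{61}{45} = - \frac{4066}{45}$)
$\left(\left(-1\right) 5 + x{\left(51 \right)}\right) + O{\left(87 - 30,178 \right)} = \left(\left(-1\right) 5 + \left(5 + 51\right)^{2}\right) - \frac{4066}{45} = \left(-5 + 56^{2}\right) - \frac{4066}{45} = \left(-5 + 3136\right) - \frac{4066}{45} = 3131 - \frac{4066}{45} = \frac{136829}{45}$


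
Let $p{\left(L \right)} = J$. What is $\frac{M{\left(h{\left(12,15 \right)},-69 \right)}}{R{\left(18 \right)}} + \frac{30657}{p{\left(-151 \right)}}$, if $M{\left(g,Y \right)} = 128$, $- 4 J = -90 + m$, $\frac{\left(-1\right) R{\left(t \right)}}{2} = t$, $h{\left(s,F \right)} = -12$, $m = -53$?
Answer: $\frac{99916}{117} \approx 853.98$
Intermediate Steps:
$R{\left(t \right)} = - 2 t$
$J = \frac{143}{4}$ ($J = - \frac{-90 - 53}{4} = \left(- \frac{1}{4}\right) \left(-143\right) = \frac{143}{4} \approx 35.75$)
$p{\left(L \right)} = \frac{143}{4}$
$\frac{M{\left(h{\left(12,15 \right)},-69 \right)}}{R{\left(18 \right)}} + \frac{30657}{p{\left(-151 \right)}} = \frac{128}{\left(-2\right) 18} + \frac{30657}{\frac{143}{4}} = \frac{128}{-36} + 30657 \cdot \frac{4}{143} = 128 \left(- \frac{1}{36}\right) + \frac{11148}{13} = - \frac{32}{9} + \frac{11148}{13} = \frac{99916}{117}$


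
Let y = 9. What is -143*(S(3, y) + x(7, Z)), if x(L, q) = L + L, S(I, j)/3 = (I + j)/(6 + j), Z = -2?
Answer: -11726/5 ≈ -2345.2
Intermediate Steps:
S(I, j) = 3*(I + j)/(6 + j) (S(I, j) = 3*((I + j)/(6 + j)) = 3*(I + j)/(6 + j))
x(L, q) = 2*L
-143*(S(3, y) + x(7, Z)) = -143*(3*(3 + 9)/(6 + 9) + 2*7) = -143*(3*12/15 + 14) = -143*(3*(1/15)*12 + 14) = -143*(12/5 + 14) = -143*82/5 = -11726/5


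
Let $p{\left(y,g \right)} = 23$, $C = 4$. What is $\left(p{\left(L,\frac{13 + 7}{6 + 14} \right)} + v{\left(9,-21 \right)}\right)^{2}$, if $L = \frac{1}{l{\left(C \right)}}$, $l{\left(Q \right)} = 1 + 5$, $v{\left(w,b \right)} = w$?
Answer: $1024$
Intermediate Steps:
$l{\left(Q \right)} = 6$
$L = \frac{1}{6} \approx 0.16667$
$\left(p{\left(L,\frac{13 + 7}{6 + 14} \right)} + v{\left(9,-21 \right)}\right)^{2} = \left(23 + 9\right)^{2} = 32^{2} = 1024$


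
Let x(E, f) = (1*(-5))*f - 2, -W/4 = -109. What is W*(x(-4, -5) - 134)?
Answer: -48396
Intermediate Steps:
W = 436 (W = -4*(-109) = 436)
x(E, f) = -2 - 5*f (x(E, f) = -5*f - 2 = -2 - 5*f)
W*(x(-4, -5) - 134) = 436*((-2 - 5*(-5)) - 134) = 436*((-2 + 25) - 134) = 436*(23 - 134) = 436*(-111) = -48396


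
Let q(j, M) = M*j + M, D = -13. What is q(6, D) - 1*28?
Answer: -119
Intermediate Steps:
q(j, M) = M + M*j
q(6, D) - 1*28 = -13*(1 + 6) - 1*28 = -13*7 - 28 = -91 - 28 = -119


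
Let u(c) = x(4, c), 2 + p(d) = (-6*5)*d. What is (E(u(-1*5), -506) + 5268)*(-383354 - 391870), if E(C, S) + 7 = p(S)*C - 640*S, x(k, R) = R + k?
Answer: -243360643752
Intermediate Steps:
p(d) = -2 - 30*d (p(d) = -2 + (-6*5)*d = -2 - 30*d)
u(c) = 4 + c (u(c) = c + 4 = 4 + c)
E(C, S) = -7 - 640*S + C*(-2 - 30*S) (E(C, S) = -7 + ((-2 - 30*S)*C - 640*S) = -7 + (C*(-2 - 30*S) - 640*S) = -7 + (-640*S + C*(-2 - 30*S)) = -7 - 640*S + C*(-2 - 30*S))
(E(u(-1*5), -506) + 5268)*(-383354 - 391870) = ((-7 - 640*(-506) - 2*(4 - 1*5)*(1 + 15*(-506))) + 5268)*(-383354 - 391870) = ((-7 + 323840 - 2*(4 - 5)*(1 - 7590)) + 5268)*(-775224) = ((-7 + 323840 - 2*(-1)*(-7589)) + 5268)*(-775224) = ((-7 + 323840 - 15178) + 5268)*(-775224) = (308655 + 5268)*(-775224) = 313923*(-775224) = -243360643752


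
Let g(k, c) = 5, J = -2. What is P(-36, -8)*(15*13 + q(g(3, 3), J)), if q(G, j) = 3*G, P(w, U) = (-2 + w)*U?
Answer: 63840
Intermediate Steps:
P(w, U) = U*(-2 + w)
P(-36, -8)*(15*13 + q(g(3, 3), J)) = (-8*(-2 - 36))*(15*13 + 3*5) = (-8*(-38))*(195 + 15) = 304*210 = 63840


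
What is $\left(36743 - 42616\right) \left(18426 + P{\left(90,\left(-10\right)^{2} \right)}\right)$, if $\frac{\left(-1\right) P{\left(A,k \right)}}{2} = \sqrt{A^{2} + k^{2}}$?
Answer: $-108215898 + 117460 \sqrt{181} \approx -1.0664 \cdot 10^{8}$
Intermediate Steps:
$P{\left(A,k \right)} = - 2 \sqrt{A^{2} + k^{2}}$
$\left(36743 - 42616\right) \left(18426 + P{\left(90,\left(-10\right)^{2} \right)}\right) = \left(36743 - 42616\right) \left(18426 - 2 \sqrt{90^{2} + \left(\left(-10\right)^{2}\right)^{2}}\right) = - 5873 \left(18426 - 2 \sqrt{8100 + 100^{2}}\right) = - 5873 \left(18426 - 2 \sqrt{8100 + 10000}\right) = - 5873 \left(18426 - 2 \sqrt{18100}\right) = - 5873 \left(18426 - 2 \cdot 10 \sqrt{181}\right) = - 5873 \left(18426 - 20 \sqrt{181}\right) = -108215898 + 117460 \sqrt{181}$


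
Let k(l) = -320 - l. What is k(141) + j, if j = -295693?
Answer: -296154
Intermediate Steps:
k(141) + j = (-320 - 1*141) - 295693 = (-320 - 141) - 295693 = -461 - 295693 = -296154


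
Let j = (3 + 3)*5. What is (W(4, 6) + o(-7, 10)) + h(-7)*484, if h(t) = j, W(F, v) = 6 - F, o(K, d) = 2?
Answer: 14524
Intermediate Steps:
j = 30 (j = 6*5 = 30)
h(t) = 30
(W(4, 6) + o(-7, 10)) + h(-7)*484 = ((6 - 1*4) + 2) + 30*484 = ((6 - 4) + 2) + 14520 = (2 + 2) + 14520 = 4 + 14520 = 14524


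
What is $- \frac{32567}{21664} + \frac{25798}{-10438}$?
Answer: $- \frac{449411109}{113064416} \approx -3.9748$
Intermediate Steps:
$- \frac{32567}{21664} + \frac{25798}{-10438} = \left(-32567\right) \frac{1}{21664} + 25798 \left(- \frac{1}{10438}\right) = - \frac{32567}{21664} - \frac{12899}{5219} = - \frac{449411109}{113064416}$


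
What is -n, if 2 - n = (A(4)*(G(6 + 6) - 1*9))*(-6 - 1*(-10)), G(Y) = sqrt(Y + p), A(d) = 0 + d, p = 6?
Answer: -146 + 48*sqrt(2) ≈ -78.118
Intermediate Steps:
A(d) = d
G(Y) = sqrt(6 + Y) (G(Y) = sqrt(Y + 6) = sqrt(6 + Y))
n = 146 - 48*sqrt(2) (n = 2 - 4*(sqrt(6 + (6 + 6)) - 1*9)*(-6 - 1*(-10)) = 2 - 4*(sqrt(6 + 12) - 9)*(-6 + 10) = 2 - 4*(sqrt(18) - 9)*4 = 2 - 4*(3*sqrt(2) - 9)*4 = 2 - 4*(-9 + 3*sqrt(2))*4 = 2 - (-36 + 12*sqrt(2))*4 = 2 - (-144 + 48*sqrt(2)) = 2 + (144 - 48*sqrt(2)) = 146 - 48*sqrt(2) ≈ 78.118)
-n = -(146 - 48*sqrt(2)) = -146 + 48*sqrt(2)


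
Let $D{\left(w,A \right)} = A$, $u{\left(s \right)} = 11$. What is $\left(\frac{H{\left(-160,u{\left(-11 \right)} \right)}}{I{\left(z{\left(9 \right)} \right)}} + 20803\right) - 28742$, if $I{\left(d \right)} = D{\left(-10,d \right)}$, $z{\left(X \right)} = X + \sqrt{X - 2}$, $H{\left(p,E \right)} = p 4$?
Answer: $- \frac{296623}{37} + \frac{320 \sqrt{7}}{37} \approx -7994.0$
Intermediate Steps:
$H{\left(p,E \right)} = 4 p$
$z{\left(X \right)} = X + \sqrt{-2 + X}$
$I{\left(d \right)} = d$
$\left(\frac{H{\left(-160,u{\left(-11 \right)} \right)}}{I{\left(z{\left(9 \right)} \right)}} + 20803\right) - 28742 = \left(\frac{4 \left(-160\right)}{9 + \sqrt{-2 + 9}} + 20803\right) - 28742 = \left(- \frac{640}{9 + \sqrt{7}} + 20803\right) - 28742 = \left(20803 - \frac{640}{9 + \sqrt{7}}\right) - 28742 = -7939 - \frac{640}{9 + \sqrt{7}}$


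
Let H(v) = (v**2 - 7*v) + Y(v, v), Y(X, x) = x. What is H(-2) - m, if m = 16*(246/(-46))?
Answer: 2336/23 ≈ 101.57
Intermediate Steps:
m = -1968/23 (m = 16*(246*(-1/46)) = 16*(-123/23) = -1968/23 ≈ -85.565)
H(v) = v**2 - 6*v (H(v) = (v**2 - 7*v) + v = v**2 - 6*v)
H(-2) - m = -2*(-6 - 2) - 1*(-1968/23) = -2*(-8) + 1968/23 = 16 + 1968/23 = 2336/23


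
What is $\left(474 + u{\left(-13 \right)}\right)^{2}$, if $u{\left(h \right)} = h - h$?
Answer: $224676$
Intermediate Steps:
$u{\left(h \right)} = 0$
$\left(474 + u{\left(-13 \right)}\right)^{2} = \left(474 + 0\right)^{2} = 474^{2} = 224676$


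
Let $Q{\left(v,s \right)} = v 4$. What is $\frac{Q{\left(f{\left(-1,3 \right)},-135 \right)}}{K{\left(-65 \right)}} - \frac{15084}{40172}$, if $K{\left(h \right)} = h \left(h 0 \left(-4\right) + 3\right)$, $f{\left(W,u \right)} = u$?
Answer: $- \frac{285287}{652795} \approx -0.43702$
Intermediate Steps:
$Q{\left(v,s \right)} = 4 v$
$K{\left(h \right)} = 3 h$ ($K{\left(h \right)} = h \left(0 \left(-4\right) + 3\right) = h \left(0 + 3\right) = h 3 = 3 h$)
$\frac{Q{\left(f{\left(-1,3 \right)},-135 \right)}}{K{\left(-65 \right)}} - \frac{15084}{40172} = \frac{4 \cdot 3}{3 \left(-65\right)} - \frac{15084}{40172} = \frac{12}{-195} - \frac{3771}{10043} = 12 \left(- \frac{1}{195}\right) - \frac{3771}{10043} = - \frac{4}{65} - \frac{3771}{10043} = - \frac{285287}{652795}$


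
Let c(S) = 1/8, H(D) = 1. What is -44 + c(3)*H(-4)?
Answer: -351/8 ≈ -43.875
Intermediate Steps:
c(S) = ⅛
-44 + c(3)*H(-4) = -44 + (⅛)*1 = -44 + ⅛ = -351/8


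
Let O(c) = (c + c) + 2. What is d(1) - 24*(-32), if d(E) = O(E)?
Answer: 772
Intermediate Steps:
O(c) = 2 + 2*c (O(c) = 2*c + 2 = 2 + 2*c)
d(E) = 2 + 2*E
d(1) - 24*(-32) = (2 + 2*1) - 24*(-32) = (2 + 2) + 768 = 4 + 768 = 772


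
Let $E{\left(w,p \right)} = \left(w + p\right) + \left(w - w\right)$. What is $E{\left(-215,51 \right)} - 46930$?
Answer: $-47094$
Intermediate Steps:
$E{\left(w,p \right)} = p + w$ ($E{\left(w,p \right)} = \left(p + w\right) + 0 = p + w$)
$E{\left(-215,51 \right)} - 46930 = \left(51 - 215\right) - 46930 = -164 - 46930 = -47094$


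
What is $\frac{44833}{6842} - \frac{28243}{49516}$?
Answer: $\frac{1013356111}{169394236} \approx 5.9822$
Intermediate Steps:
$\frac{44833}{6842} - \frac{28243}{49516} = \frac{1013356111}{169394236}$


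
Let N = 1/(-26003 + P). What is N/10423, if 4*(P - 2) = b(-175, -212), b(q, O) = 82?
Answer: -2/541589503 ≈ -3.6928e-9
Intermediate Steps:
P = 45/2 (P = 2 + (¼)*82 = 2 + 41/2 = 45/2 ≈ 22.500)
N = -2/51961 (N = 1/(-26003 + 45/2) = 1/(-51961/2) = -2/51961 ≈ -3.8490e-5)
N/10423 = -2/51961/10423 = -2/51961*1/10423 = -2/541589503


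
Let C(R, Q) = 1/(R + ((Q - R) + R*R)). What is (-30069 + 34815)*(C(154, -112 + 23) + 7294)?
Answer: 817903518894/23627 ≈ 3.4617e+7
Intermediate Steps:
C(R, Q) = 1/(Q + R**2) (C(R, Q) = 1/(R + ((Q - R) + R**2)) = 1/(R + (Q + R**2 - R)) = 1/(Q + R**2))
(-30069 + 34815)*(C(154, -112 + 23) + 7294) = (-30069 + 34815)*(1/((-112 + 23) + 154**2) + 7294) = 4746*(1/(-89 + 23716) + 7294) = 4746*(1/23627 + 7294) = 4746*(172335339/23627) = 817903518894/23627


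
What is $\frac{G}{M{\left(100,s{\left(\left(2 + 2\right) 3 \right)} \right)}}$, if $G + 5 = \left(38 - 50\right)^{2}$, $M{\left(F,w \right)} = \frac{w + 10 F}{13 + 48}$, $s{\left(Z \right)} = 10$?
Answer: $\frac{8479}{1010} \approx 8.3951$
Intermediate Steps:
$M{\left(F,w \right)} = \frac{w}{61} + \frac{10 F}{61}$ ($M{\left(F,w \right)} = \frac{w + 10 F}{61} = \left(w + 10 F\right) \frac{1}{61} = \frac{w}{61} + \frac{10 F}{61}$)
$G = 139$ ($G = -5 + \left(38 - 50\right)^{2} = -5 + \left(-12\right)^{2} = -5 + 144 = 139$)
$\frac{G}{M{\left(100,s{\left(\left(2 + 2\right) 3 \right)} \right)}} = \frac{139}{\frac{1}{61} \cdot 10 + \frac{10}{61} \cdot 100} = \frac{139}{\frac{10}{61} + \frac{1000}{61}} = \frac{139}{\frac{1010}{61}} = 139 \cdot \frac{61}{1010} = \frac{8479}{1010}$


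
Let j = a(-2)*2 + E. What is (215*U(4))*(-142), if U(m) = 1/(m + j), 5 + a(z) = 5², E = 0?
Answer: -15265/22 ≈ -693.86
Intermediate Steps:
a(z) = 20 (a(z) = -5 + 5² = -5 + 25 = 20)
j = 40 (j = 20*2 + 0 = 40 + 0 = 40)
U(m) = 1/(40 + m) (U(m) = 1/(m + 40) = 1/(40 + m))
(215*U(4))*(-142) = (215/(40 + 4))*(-142) = (215/44)*(-142) = -15265/22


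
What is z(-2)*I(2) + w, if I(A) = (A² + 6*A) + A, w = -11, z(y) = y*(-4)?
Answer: 133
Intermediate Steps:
z(y) = -4*y
I(A) = A² + 7*A
z(-2)*I(2) + w = (-4*(-2))*(2*(7 + 2)) - 11 = 8*(2*9) - 11 = 8*18 - 11 = 144 - 11 = 133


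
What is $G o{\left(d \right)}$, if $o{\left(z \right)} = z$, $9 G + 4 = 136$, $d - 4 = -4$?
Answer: $0$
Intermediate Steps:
$d = 0$ ($d = 4 - 4 = 0$)
$G = \frac{44}{3}$ ($G = - \frac{4}{9} + \frac{1}{9} \cdot 136 = - \frac{4}{9} + \frac{136}{9} = \frac{44}{3} \approx 14.667$)
$G o{\left(d \right)} = \frac{44}{3} \cdot 0 = 0$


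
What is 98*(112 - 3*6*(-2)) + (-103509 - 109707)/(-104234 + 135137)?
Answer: 149334632/10301 ≈ 14497.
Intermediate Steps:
98*(112 - 3*6*(-2)) + (-103509 - 109707)/(-104234 + 135137) = 98*(112 - 18*(-2)) - 213216/30903 = 98*(112 + 36) - 213216*1/30903 = 98*148 - 71072/10301 = 14504 - 71072/10301 = 149334632/10301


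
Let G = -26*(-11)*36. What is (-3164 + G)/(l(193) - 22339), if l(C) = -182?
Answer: -7132/22521 ≈ -0.31668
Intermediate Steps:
G = 10296 (G = 286*36 = 10296)
(-3164 + G)/(l(193) - 22339) = (-3164 + 10296)/(-182 - 22339) = 7132/(-22521) = 7132*(-1/22521) = -7132/22521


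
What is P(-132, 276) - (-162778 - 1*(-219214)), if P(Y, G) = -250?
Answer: -56686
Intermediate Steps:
P(-132, 276) - (-162778 - 1*(-219214)) = -250 - (-162778 - 1*(-219214)) = -250 - (-162778 + 219214) = -250 - 1*56436 = -250 - 56436 = -56686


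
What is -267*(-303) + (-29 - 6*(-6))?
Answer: 80908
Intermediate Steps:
-267*(-303) + (-29 - 6*(-6)) = 80901 + (-29 - 1*(-36)) = 80901 + (-29 + 36) = 80901 + 7 = 80908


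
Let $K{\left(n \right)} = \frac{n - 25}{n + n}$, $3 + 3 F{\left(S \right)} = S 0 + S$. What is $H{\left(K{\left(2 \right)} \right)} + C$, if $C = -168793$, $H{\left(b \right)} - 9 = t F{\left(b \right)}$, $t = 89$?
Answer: $- \frac{2028523}{12} \approx -1.6904 \cdot 10^{5}$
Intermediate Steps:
$F{\left(S \right)} = -1 + \frac{S}{3}$ ($F{\left(S \right)} = -1 + \frac{S 0 + S}{3} = -1 + \frac{0 + S}{3} = -1 + \frac{S}{3}$)
$K{\left(n \right)} = \frac{-25 + n}{2 n}$
$H{\left(b \right)} = -80 + \frac{89 b}{3}$ ($H{\left(b \right)} = 9 + 89 \left(-1 + \frac{b}{3}\right) = 9 + \left(-89 + \frac{89 b}{3}\right) = -80 + \frac{89 b}{3}$)
$H{\left(K{\left(2 \right)} \right)} + C = \left(-80 + \frac{89 \frac{-25 + 2}{2 \cdot 2}}{3}\right) - 168793 = \left(-80 + \frac{89 \cdot \frac{1}{2} \cdot \frac{1}{2} \left(-23\right)}{3}\right) - 168793 = \left(-80 + \frac{89}{3} \left(- \frac{23}{4}\right)\right) - 168793 = \left(-80 - \frac{2047}{12}\right) - 168793 = - \frac{3007}{12} - 168793 = - \frac{2028523}{12}$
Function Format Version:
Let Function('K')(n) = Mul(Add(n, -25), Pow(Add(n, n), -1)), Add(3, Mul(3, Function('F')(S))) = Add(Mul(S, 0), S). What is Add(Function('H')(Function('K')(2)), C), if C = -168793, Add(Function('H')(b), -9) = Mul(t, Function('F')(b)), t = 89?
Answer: Rational(-2028523, 12) ≈ -1.6904e+5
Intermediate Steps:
Function('F')(S) = Add(-1, Mul(Rational(1, 3), S)) (Function('F')(S) = Add(-1, Mul(Rational(1, 3), Add(Mul(S, 0), S))) = Add(-1, Mul(Rational(1, 3), Add(0, S))) = Add(-1, Mul(Rational(1, 3), S)))
Function('K')(n) = Mul(Rational(1, 2), Pow(n, -1), Add(-25, n)) (Function('K')(n) = Mul(Add(-25, n), Pow(Mul(2, n), -1)) = Mul(Add(-25, n), Mul(Rational(1, 2), Pow(n, -1))) = Mul(Rational(1, 2), Pow(n, -1), Add(-25, n)))
Function('H')(b) = Add(-80, Mul(Rational(89, 3), b)) (Function('H')(b) = Add(9, Mul(89, Add(-1, Mul(Rational(1, 3), b)))) = Add(9, Add(-89, Mul(Rational(89, 3), b))) = Add(-80, Mul(Rational(89, 3), b)))
Add(Function('H')(Function('K')(2)), C) = Add(Add(-80, Mul(Rational(89, 3), Mul(Rational(1, 2), Pow(2, -1), Add(-25, 2)))), -168793) = Add(Add(-80, Mul(Rational(89, 3), Mul(Rational(1, 2), Rational(1, 2), -23))), -168793) = Add(Add(-80, Mul(Rational(89, 3), Rational(-23, 4))), -168793) = Add(Add(-80, Rational(-2047, 12)), -168793) = Add(Rational(-3007, 12), -168793) = Rational(-2028523, 12)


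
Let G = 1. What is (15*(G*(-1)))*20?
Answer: -300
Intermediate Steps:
(15*(G*(-1)))*20 = (15*(1*(-1)))*20 = (15*(-1))*20 = -15*20 = -300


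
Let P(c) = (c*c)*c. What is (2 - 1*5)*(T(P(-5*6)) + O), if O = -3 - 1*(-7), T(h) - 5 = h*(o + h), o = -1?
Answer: -2187081027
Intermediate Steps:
P(c) = c³ (P(c) = c²*c = c³)
T(h) = 5 + h*(-1 + h)
O = 4 (O = -3 + 7 = 4)
(2 - 1*5)*(T(P(-5*6)) + O) = (2 - 1*5)*((5 + ((-5*6)³)² - (-5*6)³) + 4) = (2 - 5)*((5 + ((-30)³)² - 1*(-30)³) + 4) = -3*((5 + (-27000)² - 1*(-27000)) + 4) = -3*((5 + 729000000 + 27000) + 4) = -3*(729027005 + 4) = -3*729027009 = -2187081027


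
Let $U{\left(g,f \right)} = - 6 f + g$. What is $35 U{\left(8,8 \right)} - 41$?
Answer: $-1441$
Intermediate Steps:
$U{\left(g,f \right)} = g - 6 f$
$35 U{\left(8,8 \right)} - 41 = 35 \left(8 - 48\right) - 41 = 35 \left(-40\right) - 41 = -1400 - 41 = -1441$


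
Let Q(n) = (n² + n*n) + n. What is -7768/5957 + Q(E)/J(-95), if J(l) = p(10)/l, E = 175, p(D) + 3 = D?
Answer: -4965911893/5957 ≈ -8.3363e+5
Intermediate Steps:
p(D) = -3 + D
Q(n) = n + 2*n² (Q(n) = (n² + n²) + n = 2*n² + n = n + 2*n²)
J(l) = 7/l (J(l) = (-3 + 10)/l = 7/l)
-7768/5957 + Q(E)/J(-95) = -7768/5957 + (175*(1 + 2*175))/((7/(-95))) = -7768*1/5957 + (175*(1 + 350))/((7*(-1/95))) = -7768/5957 + (175*351)/(-7/95) = -7768/5957 + 61425*(-95/7) = -7768/5957 - 833625 = -4965911893/5957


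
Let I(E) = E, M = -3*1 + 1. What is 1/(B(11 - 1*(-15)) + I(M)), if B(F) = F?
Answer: 1/24 ≈ 0.041667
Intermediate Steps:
M = -2 (M = -3 + 1 = -2)
1/(B(11 - 1*(-15)) + I(M)) = 1/((11 - 1*(-15)) - 2) = 1/((11 + 15) - 2) = 1/(26 - 2) = 1/24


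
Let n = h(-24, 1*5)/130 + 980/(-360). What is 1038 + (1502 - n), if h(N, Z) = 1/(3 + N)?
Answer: 10412449/4095 ≈ 2542.7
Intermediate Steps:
n = -11149/4095 (n = 1/((3 - 24)*130) + 980/(-360) = (1/130)/(-21) + 980*(-1/360) = -1/21*1/130 - 49/18 = -1/2730 - 49/18 = -11149/4095 ≈ -2.7226)
1038 + (1502 - n) = 1038 + (1502 - 1*(-11149/4095)) = 1038 + (1502 + 11149/4095) = 1038 + 6161839/4095 = 10412449/4095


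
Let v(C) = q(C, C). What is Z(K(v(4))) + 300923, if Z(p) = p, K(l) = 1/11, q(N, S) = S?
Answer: 3310154/11 ≈ 3.0092e+5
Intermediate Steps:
v(C) = C
K(l) = 1/11
Z(K(v(4))) + 300923 = 1/11 + 300923 = 3310154/11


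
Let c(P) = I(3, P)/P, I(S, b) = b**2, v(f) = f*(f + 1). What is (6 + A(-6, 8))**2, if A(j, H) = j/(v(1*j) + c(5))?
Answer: 41616/1225 ≈ 33.972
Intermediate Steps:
v(f) = f*(1 + f)
c(P) = P (c(P) = P**2/P = P)
A(j, H) = j/(5 + j*(1 + j)) (A(j, H) = j/((1*j)*(1 + 1*j) + 5) = j/(j*(1 + j) + 5) = j/(5 + j*(1 + j)))
(6 + A(-6, 8))**2 = (6 - 6/(5 - 6*(1 - 6)))**2 = (6 - 6/(5 - 6*(-5)))**2 = (6 - 6/(5 + 30))**2 = (6 - 6/35)**2 = (204/35)**2 = 41616/1225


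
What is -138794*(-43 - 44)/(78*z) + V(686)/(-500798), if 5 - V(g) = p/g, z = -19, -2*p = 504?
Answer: -49385261848287/6061158194 ≈ -8147.8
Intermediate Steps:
p = -252 (p = -½*504 = -252)
V(g) = 5 + 252/g (V(g) = 5 - (-252)/g = 5 + 252/g)
-138794*(-43 - 44)/(78*z) + V(686)/(-500798) = -138794/(-19/(-43 - 44)*78) + (5 + 252/686)/(-500798) = -138794/(-19/(-87)*78) + (5 + 252*(1/686))*(-1/500798) = -138794/(-19*(-1/87)*78) + (5 + 18/49)*(-1/500798) = -138794/((19/87)*78) + (263/49)*(-1/500798) = -138794/494/29 - 263/24539102 = -138794*29/494 - 263/24539102 = -2012513/247 - 263/24539102 = -49385261848287/6061158194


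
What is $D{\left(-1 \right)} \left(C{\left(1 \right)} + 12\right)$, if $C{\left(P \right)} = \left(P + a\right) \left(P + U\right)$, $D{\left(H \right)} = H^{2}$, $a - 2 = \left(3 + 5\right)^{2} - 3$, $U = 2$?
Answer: $204$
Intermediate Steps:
$a = 63$ ($a = 2 + \left(\left(3 + 5\right)^{2} - 3\right) = 2 - \left(3 - 8^{2}\right) = 2 + \left(64 - 3\right) = 2 + 61 = 63$)
$C{\left(P \right)} = \left(2 + P\right) \left(63 + P\right)$ ($C{\left(P \right)} = \left(P + 63\right) \left(P + 2\right) = \left(63 + P\right) \left(2 + P\right) = \left(2 + P\right) \left(63 + P\right)$)
$D{\left(-1 \right)} \left(C{\left(1 \right)} + 12\right) = \left(-1\right)^{2} \left(\left(126 + 1^{2} + 65 \cdot 1\right) + 12\right) = 1 \left(\left(126 + 1 + 65\right) + 12\right) = 1 \left(192 + 12\right) = 1 \cdot 204 = 204$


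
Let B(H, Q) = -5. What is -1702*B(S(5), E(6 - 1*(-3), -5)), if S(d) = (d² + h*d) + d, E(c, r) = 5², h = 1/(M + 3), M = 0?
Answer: 8510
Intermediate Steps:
h = ⅓ (h = 1/(0 + 3) = 1/3 = ⅓ ≈ 0.33333)
E(c, r) = 25
S(d) = d² + 4*d/3 (S(d) = (d² + d/3) + d = d² + 4*d/3)
-1702*B(S(5), E(6 - 1*(-3), -5)) = -1702*(-5) = 8510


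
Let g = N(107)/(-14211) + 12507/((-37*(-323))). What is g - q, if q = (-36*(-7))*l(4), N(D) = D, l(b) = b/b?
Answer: -42622128352/169835661 ≈ -250.96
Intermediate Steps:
l(b) = 1
q = 252 (q = -36*(-7)*1 = 252*1 = 252)
g = 176458220/169835661 (g = 107/(-14211) + 12507/((-37*(-323))) = 107*(-1/14211) + 12507/11951 = -107/14211 + 12507*(1/11951) = -107/14211 + 12507/11951 = 176458220/169835661 ≈ 1.0390)
g - q = 176458220/169835661 - 1*252 = 176458220/169835661 - 252 = -42622128352/169835661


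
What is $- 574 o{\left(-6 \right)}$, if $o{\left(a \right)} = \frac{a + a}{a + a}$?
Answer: $-574$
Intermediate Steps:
$o{\left(a \right)} = 1$ ($o{\left(a \right)} = \frac{2 a}{2 a} = 2 a \frac{1}{2 a} = 1$)
$- 574 o{\left(-6 \right)} = \left(-574\right) 1 = -574$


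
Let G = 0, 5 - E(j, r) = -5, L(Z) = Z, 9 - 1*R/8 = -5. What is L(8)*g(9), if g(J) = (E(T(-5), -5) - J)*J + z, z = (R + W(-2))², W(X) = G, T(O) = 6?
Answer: 100424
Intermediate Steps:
R = 112 (R = 72 - 8*(-5) = 72 + 40 = 112)
E(j, r) = 10 (E(j, r) = 5 - 1*(-5) = 5 + 5 = 10)
W(X) = 0
z = 12544 (z = (112 + 0)² = 112² = 12544)
g(J) = 12544 + J*(10 - J) (g(J) = (10 - J)*J + 12544 = J*(10 - J) + 12544 = 12544 + J*(10 - J))
L(8)*g(9) = 8*(12544 - 1*9² + 10*9) = 8*(12544 - 1*81 + 90) = 8*(12544 - 81 + 90) = 8*12553 = 100424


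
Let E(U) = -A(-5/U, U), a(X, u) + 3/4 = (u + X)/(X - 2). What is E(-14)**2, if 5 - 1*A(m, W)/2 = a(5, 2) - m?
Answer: 100489/1764 ≈ 56.967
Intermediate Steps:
a(X, u) = -3/4 + (X + u)/(-2 + X) (a(X, u) = -3/4 + (u + X)/(X - 2) = -3/4 + (X + u)/(-2 + X))
A(m, W) = 41/6 + 2*m (A(m, W) = 10 - 2*((6 + 5 + 4*2)/(4*(-2 + 5)) - m) = 10 - 2*((1/4)*(6 + 5 + 8)/3 - m) = 10 - 2*((1/4)*(1/3)*19 - m) = 10 - 2*(19/12 - m) = 10 + (-19/6 + 2*m) = 41/6 + 2*m)
E(U) = -41/6 + 10/U (E(U) = -(41/6 + 2*(-5/U)) = -(41/6 - 10/U) = -41/6 + 10/U)
E(-14)**2 = (-41/6 + 10/(-14))**2 = (-41/6 + 10*(-1/14))**2 = (-41/6 - 5/7)**2 = (-317/42)**2 = 100489/1764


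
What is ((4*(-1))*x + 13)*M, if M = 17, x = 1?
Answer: 153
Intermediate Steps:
((4*(-1))*x + 13)*M = ((4*(-1))*1 + 13)*17 = (-4*1 + 13)*17 = (-4 + 13)*17 = 9*17 = 153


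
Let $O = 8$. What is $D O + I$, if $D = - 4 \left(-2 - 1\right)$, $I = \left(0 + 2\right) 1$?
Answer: $98$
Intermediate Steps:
$I = 2$ ($I = 2 \cdot 1 = 2$)
$D = 12$ ($D = \left(-4\right) \left(-3\right) = 12$)
$D O + I = 12 \cdot 8 + 2 = 96 + 2 = 98$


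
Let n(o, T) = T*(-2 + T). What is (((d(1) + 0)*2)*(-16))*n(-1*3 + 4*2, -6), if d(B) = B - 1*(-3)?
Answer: -6144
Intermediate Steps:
d(B) = 3 + B (d(B) = B + 3 = 3 + B)
(((d(1) + 0)*2)*(-16))*n(-1*3 + 4*2, -6) = ((((3 + 1) + 0)*2)*(-16))*(-6*(-2 - 6)) = (((4 + 0)*2)*(-16))*(-6*(-8)) = ((4*2)*(-16))*48 = (8*(-16))*48 = -128*48 = -6144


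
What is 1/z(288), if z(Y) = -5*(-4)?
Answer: 1/20 ≈ 0.050000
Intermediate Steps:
z(Y) = 20
1/z(288) = 1/20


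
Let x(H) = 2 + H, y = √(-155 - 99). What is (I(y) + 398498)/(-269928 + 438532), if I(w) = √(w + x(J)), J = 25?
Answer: 199249/84302 + √(27 + I*√254)/168604 ≈ 2.3635 + 8.7499e-6*I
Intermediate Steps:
y = I*√254 (y = √(-254) = I*√254 ≈ 15.937*I)
I(w) = √(27 + w) (I(w) = √(w + (2 + 25)) = √(w + 27) = √(27 + w))
(I(y) + 398498)/(-269928 + 438532) = (√(27 + I*√254) + 398498)/(-269928 + 438532) = (398498 + √(27 + I*√254))/168604 = (398498 + √(27 + I*√254))*(1/168604) = 199249/84302 + √(27 + I*√254)/168604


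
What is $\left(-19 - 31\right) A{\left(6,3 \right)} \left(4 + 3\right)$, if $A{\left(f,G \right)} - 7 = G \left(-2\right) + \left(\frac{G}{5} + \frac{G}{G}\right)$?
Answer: $-910$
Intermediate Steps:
$A{\left(f,G \right)} = 8 - \frac{9 G}{5}$ ($A{\left(f,G \right)} = 7 + \left(G \left(-2\right) + \left(\frac{G}{5} + \frac{G}{G}\right)\right) = 7 - \left(-1 + 2 G - G \frac{1}{5}\right) = 7 - \left(-1 + \frac{9 G}{5}\right) = 8 - \frac{9 G}{5}$)
$\left(-19 - 31\right) A{\left(6,3 \right)} \left(4 + 3\right) = \left(-19 - 31\right) \left(8 - \frac{27}{5}\right) \left(4 + 3\right) = - 50 \left(8 - \frac{27}{5}\right) 7 = - 50 \cdot \frac{13}{5} \cdot 7 = \left(-50\right) \frac{91}{5} = -910$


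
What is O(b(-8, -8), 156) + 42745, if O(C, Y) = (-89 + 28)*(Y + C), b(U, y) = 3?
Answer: 33046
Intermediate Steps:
O(C, Y) = -61*C - 61*Y (O(C, Y) = -61*(C + Y) = -61*C - 61*Y)
O(b(-8, -8), 156) + 42745 = (-61*3 - 61*156) + 42745 = (-183 - 9516) + 42745 = -9699 + 42745 = 33046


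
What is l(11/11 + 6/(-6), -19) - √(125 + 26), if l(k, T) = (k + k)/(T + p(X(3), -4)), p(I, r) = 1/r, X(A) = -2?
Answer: -√151 ≈ -12.288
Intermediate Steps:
l(k, T) = 2*k/(-¼ + T) (l(k, T) = (k + k)/(T + 1/(-4)) = (2*k)/(T - ¼) = (2*k)/(-¼ + T) = 2*k/(-¼ + T))
l(11/11 + 6/(-6), -19) - √(125 + 26) = 8*(11/11 + 6/(-6))/(-1 + 4*(-19)) - √(125 + 26) = 8*(11*(1/11) + 6*(-⅙))/(-1 - 76) - √151 = 8*(1 - 1)/(-77) - √151 = 8*0*(-1/77) - √151 = 0 - √151 = -√151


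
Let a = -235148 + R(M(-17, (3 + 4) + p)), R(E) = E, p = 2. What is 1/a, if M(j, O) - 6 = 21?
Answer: -1/235121 ≈ -4.2531e-6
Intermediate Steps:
M(j, O) = 27 (M(j, O) = 6 + 21 = 27)
a = -235121 (a = -235148 + 27 = -235121)
1/a = 1/(-235121) = -1/235121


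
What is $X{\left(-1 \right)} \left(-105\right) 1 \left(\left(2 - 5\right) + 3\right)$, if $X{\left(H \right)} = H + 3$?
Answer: $0$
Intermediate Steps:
$X{\left(H \right)} = 3 + H$
$X{\left(-1 \right)} \left(-105\right) 1 \left(\left(2 - 5\right) + 3\right) = \left(3 - 1\right) \left(-105\right) 1 \left(\left(2 - 5\right) + 3\right) = 2 \left(-105\right) 1 \left(-3 + 3\right) = - 210 \cdot 1 \cdot 0 = \left(-210\right) 0 = 0$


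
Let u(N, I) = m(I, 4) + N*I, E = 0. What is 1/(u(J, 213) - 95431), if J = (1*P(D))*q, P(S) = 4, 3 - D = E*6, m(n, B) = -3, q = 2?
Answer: -1/93730 ≈ -1.0669e-5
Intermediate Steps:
D = 3 (D = 3 - 0*6 = 3 - 1*0 = 3 + 0 = 3)
J = 8 (J = (1*4)*2 = 4*2 = 8)
u(N, I) = -3 + I*N (u(N, I) = -3 + N*I = -3 + I*N)
1/(u(J, 213) - 95431) = 1/((-3 + 213*8) - 95431) = 1/((-3 + 1704) - 95431) = 1/(1701 - 95431) = 1/(-93730) = -1/93730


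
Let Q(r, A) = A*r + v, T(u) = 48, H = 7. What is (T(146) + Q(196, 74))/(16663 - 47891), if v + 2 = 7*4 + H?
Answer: -14585/31228 ≈ -0.46705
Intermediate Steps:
v = 33 (v = -2 + (7*4 + 7) = -2 + (28 + 7) = -2 + 35 = 33)
Q(r, A) = 33 + A*r (Q(r, A) = A*r + 33 = 33 + A*r)
(T(146) + Q(196, 74))/(16663 - 47891) = (48 + (33 + 74*196))/(16663 - 47891) = (48 + (33 + 14504))/(-31228) = (48 + 14537)*(-1/31228) = 14585*(-1/31228) = -14585/31228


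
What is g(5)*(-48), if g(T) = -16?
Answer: 768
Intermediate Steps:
g(5)*(-48) = -16*(-48) = 768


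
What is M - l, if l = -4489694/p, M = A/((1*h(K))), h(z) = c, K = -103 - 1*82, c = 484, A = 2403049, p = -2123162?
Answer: 231813150411/46709564 ≈ 4962.9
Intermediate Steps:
K = -185 (K = -103 - 82 = -185)
h(z) = 484
M = 218459/44 (M = 2403049/((1*484)) = 2403049/484 = 2403049*(1/484) = 218459/44 ≈ 4965.0)
l = 2244847/1061581 (l = -4489694/(-2123162) = -4489694*(-1/2123162) = 2244847/1061581 ≈ 2.1146)
M - l = 218459/44 - 1*2244847/1061581 = 218459/44 - 2244847/1061581 = 231813150411/46709564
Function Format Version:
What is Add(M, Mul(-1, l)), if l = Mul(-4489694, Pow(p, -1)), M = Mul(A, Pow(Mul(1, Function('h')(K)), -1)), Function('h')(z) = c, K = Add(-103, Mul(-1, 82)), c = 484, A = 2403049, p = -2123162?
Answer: Rational(231813150411, 46709564) ≈ 4962.9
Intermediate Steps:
K = -185 (K = Add(-103, -82) = -185)
Function('h')(z) = 484
M = Rational(218459, 44) (M = Mul(2403049, Pow(Mul(1, 484), -1)) = Mul(2403049, Pow(484, -1)) = Mul(2403049, Rational(1, 484)) = Rational(218459, 44) ≈ 4965.0)
l = Rational(2244847, 1061581) (l = Mul(-4489694, Pow(-2123162, -1)) = Mul(-4489694, Rational(-1, 2123162)) = Rational(2244847, 1061581) ≈ 2.1146)
Add(M, Mul(-1, l)) = Add(Rational(218459, 44), Mul(-1, Rational(2244847, 1061581))) = Add(Rational(218459, 44), Rational(-2244847, 1061581)) = Rational(231813150411, 46709564)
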